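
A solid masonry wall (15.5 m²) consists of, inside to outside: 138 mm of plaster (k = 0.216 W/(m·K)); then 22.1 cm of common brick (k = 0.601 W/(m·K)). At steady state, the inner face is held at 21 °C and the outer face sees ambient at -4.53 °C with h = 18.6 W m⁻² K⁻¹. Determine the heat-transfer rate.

Series thermal resistances, inner to outer:
  R_plaster = L/(kA) = 0.138/(0.216·15.5) = 0.04122 K/W
  R_common brick = L/(kA) = 0.221/(0.601·15.5) = 0.02372 K/W
  R_conv,out = 1/(hA) = 1/(18.6·15.5) = 0.003469 K/W
ΣR = 0.04122 + 0.02372 + 0.003469 = 0.06841 K/W
Q = ΔT/ΣR = (21 °C − -4.53 °C)/0.06841 = 373 W

Q = 373 W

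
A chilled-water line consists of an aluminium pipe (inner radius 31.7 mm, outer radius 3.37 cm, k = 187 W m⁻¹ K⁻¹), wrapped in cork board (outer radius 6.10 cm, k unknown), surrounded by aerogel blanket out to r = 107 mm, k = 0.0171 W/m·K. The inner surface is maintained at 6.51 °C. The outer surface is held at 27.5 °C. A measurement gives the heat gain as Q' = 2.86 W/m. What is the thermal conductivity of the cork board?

ΣR = ΔT/Q' = |6.51 − 27.5|/2.86 = 7.339 m·K/W
Known resistances:
  R'_aluminium = ln(0.0337/0.0317)/(2πk) = 0.06118/(2π·187) = 5.207×10^-5 m·K/W
  R'_aerogel blanket = ln(0.107/0.0610)/(2πk) = 0.5620/(2π·0.0171) = 5.230 m·K/W
R_cork board = ΣR − ΣR_known = 7.339 − 5.230 = 2.109 m·K/W
ln(r₂/r₁)/(2πk) = 2.109 ⇒ k = 0.5934/(2π·2.109) = 0.0448 W/m·K

k = 0.0448 W/m·K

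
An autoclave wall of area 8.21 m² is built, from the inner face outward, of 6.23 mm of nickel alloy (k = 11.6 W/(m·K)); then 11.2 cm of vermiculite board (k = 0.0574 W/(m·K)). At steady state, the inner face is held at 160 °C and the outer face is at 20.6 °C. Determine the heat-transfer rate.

Series thermal resistances, inner to outer:
  R_nickel alloy = L/(kA) = 0.00623/(11.6·8.21) = 6.542×10^-5 K/W
  R_vermiculite board = L/(kA) = 0.112/(0.0574·8.21) = 0.2377 K/W
ΣR = 6.542×10^-5 + 0.2377 = 0.2378 K/W
Q = ΔT/ΣR = (160 °C − 20.6 °C)/0.2378 = 586 W

Q = 586 W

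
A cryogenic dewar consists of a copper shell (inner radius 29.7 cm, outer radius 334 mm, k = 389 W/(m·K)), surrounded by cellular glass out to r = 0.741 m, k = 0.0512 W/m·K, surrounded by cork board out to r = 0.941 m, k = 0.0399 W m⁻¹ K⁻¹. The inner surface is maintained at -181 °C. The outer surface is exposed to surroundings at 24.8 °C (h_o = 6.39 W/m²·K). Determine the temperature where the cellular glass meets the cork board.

T = -13.6 °C

Treat each layer as a resistance in series:
  R_copper = (1/0.297 − 1/0.334)/(4πk) = 0.3730/(4π·389) = 7.630×10^-5 K/W
  R_cellular glass = (1/0.334 − 1/0.741)/(4πk) = 1.644/(4π·0.0512) = 2.556 K/W
  R_cork board = (1/0.741 − 1/0.941)/(4πk) = 0.2868/(4π·0.0399) = 0.5721 K/W
  R_conv,out = 1/(4πr²h) = 1/(4π·0.941²·6.39) = 0.01406 K/W
ΣR = 7.630×10^-5 + 2.556 + 0.5721 + 0.01406 = 3.142 K/W
Q = ΔT/ΣR = (-181 °C − 24.8 °C)/3.142 = -65.50 W
From the inner boundary to the cellular glass/cork board interface, ΣR_partial = 2.556 K/W.
T_interface = T_in − Q·ΣR_partial = -181 °C − (-65.50)(2.556) = -13.6 °C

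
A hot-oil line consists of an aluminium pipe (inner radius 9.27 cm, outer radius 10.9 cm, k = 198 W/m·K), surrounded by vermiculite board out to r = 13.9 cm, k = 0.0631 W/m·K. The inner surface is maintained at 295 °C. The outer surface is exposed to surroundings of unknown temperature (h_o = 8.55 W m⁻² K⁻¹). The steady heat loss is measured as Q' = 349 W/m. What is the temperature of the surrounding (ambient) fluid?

T_out = 34.2 °C

Series resistances:
  R'_aluminium = ln(0.109/0.0927)/(2πk) = 0.1620/(2π·198) = 1.302×10^-4 m·K/W
  R'_vermiculite board = ln(0.139/0.109)/(2πk) = 0.2431/(2π·0.0631) = 0.6132 m·K/W
  R'_conv,out = 1/(2πr h) = 1/(2π·0.139·8.55) = 0.1339 m·K/W
ΣR = 0.7473 m·K/W
ΔT = Q'·ΣR = 349 × 0.7473 = 260.8 K
Heat flows outward, so T_out = T_in − ΔT = 295 − 260.8 = 34.2 °C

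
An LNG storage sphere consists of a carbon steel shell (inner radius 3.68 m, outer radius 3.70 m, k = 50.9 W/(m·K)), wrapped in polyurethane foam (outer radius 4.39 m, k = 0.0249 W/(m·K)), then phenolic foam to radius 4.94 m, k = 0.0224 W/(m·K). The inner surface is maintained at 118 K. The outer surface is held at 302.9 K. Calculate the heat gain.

Resistance network (inner→outer):
  R_carbon steel = (1/3.68 − 1/3.70)/(4πk) = 0.001469/(4π·50.9) = 2.296×10^-6 K/W
  R_polyurethane foam = (1/3.70 − 1/4.39)/(4πk) = 0.04248/(4π·0.0249) = 0.1358 K/W
  R_phenolic foam = (1/4.39 − 1/4.94)/(4πk) = 0.02536/(4π·0.0224) = 0.09010 K/W
ΣR = 2.296×10^-6 + 0.1358 + 0.09010 = 0.2259 K/W
Q = ΔT/ΣR = (118 K − 302.9 K)/0.2259 = -819 W
(Negative Q ⇒ heat flows inward; heat gain = 819 W.)

Q = 819 W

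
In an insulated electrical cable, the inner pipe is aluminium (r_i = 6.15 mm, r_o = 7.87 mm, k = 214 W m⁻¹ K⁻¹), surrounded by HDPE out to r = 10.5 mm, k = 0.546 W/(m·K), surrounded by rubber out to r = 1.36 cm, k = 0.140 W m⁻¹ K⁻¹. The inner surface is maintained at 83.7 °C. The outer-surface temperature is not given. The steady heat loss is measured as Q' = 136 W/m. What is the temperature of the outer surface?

Series resistances:
  R'_aluminium = ln(0.00787/0.00615)/(2πk) = 0.2466/(2π·214) = 1.834×10^-4 m·K/W
  R'_HDPE = ln(0.0105/0.00787)/(2πk) = 0.2883/(2π·0.546) = 0.08404 m·K/W
  R'_rubber = ln(0.0136/0.0105)/(2πk) = 0.2587/(2π·0.140) = 0.2941 m·K/W
ΣR = 0.3783 m·K/W
ΔT = Q'·ΣR = 136 × 0.3783 = 51.45 K
Heat flows outward, so T_out = T_in − ΔT = 83.7 − 51.45 = 32.2 °C

T_out = 32.2 °C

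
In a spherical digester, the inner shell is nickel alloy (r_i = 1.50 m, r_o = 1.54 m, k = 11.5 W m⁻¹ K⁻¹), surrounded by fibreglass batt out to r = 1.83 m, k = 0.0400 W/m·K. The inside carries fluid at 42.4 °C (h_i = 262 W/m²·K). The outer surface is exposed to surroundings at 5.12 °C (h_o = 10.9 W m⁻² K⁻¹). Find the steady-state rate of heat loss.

Q = 180 W

Series thermal resistances, inner to outer:
  R_conv,in = 1/(4πr²h) = 1/(4π·1.50²·262) = 1.350×10^-4 K/W
  R_nickel alloy = (1/1.50 − 1/1.54)/(4πk) = 0.01732/(4π·11.5) = 1.198×10^-4 K/W
  R_fibreglass batt = (1/1.54 − 1/1.83)/(4πk) = 0.1029/(4π·0.0400) = 0.2047 K/W
  R_conv,out = 1/(4πr²h) = 1/(4π·1.83²·10.9) = 0.002180 K/W
ΣR = 1.350×10^-4 + 1.198×10^-4 + 0.2047 + 0.002180 = 0.2071 K/W
Q = ΔT/ΣR = (42.4 °C − 5.12 °C)/0.2071 = 180 W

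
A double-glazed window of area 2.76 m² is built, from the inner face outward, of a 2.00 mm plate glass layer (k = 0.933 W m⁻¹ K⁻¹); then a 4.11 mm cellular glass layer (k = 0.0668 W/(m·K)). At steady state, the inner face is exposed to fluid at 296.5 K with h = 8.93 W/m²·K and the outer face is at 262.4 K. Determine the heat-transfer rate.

Q = 536 W

Series thermal resistances, inner to outer:
  R_conv,in = 1/(hA) = 1/(8.93·2.76) = 0.04057 K/W
  R_plate glass = L/(kA) = 0.00200/(0.933·2.76) = 7.767×10^-4 K/W
  R_cellular glass = L/(kA) = 0.00411/(0.0668·2.76) = 0.02229 K/W
ΣR = 0.04057 + 7.767×10^-4 + 0.02229 = 0.06364 K/W
Q = ΔT/ΣR = (296.5 K − 262.4 K)/0.06364 = 536 W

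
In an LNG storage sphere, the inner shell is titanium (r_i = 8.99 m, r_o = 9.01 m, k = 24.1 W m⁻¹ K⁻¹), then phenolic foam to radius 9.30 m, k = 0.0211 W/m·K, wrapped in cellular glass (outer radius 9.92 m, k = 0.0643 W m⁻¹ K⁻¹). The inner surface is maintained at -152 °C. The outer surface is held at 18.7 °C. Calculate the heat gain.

Resistance network (inner→outer):
  R_titanium = (1/8.99 − 1/9.01)/(4πk) = 2.469×10^-4/(4π·24.1) = 8.153×10^-7 K/W
  R_phenolic foam = (1/9.01 − 1/9.30)/(4πk) = 0.003461/(4π·0.0211) = 0.01305 K/W
  R_cellular glass = (1/9.30 − 1/9.92)/(4πk) = 0.006720/(4π·0.0643) = 0.008317 K/W
ΣR = 8.153×10^-7 + 0.01305 + 0.008317 = 0.02137 K/W
Q = ΔT/ΣR = (-152 °C − 18.7 °C)/0.02137 = -7990 W
(Negative Q ⇒ heat flows inward; heat gain = 7990 W.)

Q = 7990 W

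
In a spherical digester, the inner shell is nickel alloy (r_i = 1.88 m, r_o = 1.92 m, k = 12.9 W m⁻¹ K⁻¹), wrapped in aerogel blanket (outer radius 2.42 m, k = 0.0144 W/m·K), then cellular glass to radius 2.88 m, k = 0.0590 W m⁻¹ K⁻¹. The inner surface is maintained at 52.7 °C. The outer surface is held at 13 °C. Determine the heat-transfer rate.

Resistance network (inner→outer):
  R_nickel alloy = (1/1.88 − 1/1.92)/(4πk) = 0.01108/(4π·12.9) = 6.836×10^-5 K/W
  R_aerogel blanket = (1/1.92 − 1/2.42)/(4πk) = 0.1076/(4π·0.0144) = 0.5947 K/W
  R_cellular glass = (1/2.42 − 1/2.88)/(4πk) = 0.06600/(4π·0.0590) = 0.08902 K/W
ΣR = 6.836×10^-5 + 0.5947 + 0.08902 = 0.6838 K/W
Q = ΔT/ΣR = (52.7 °C − 13 °C)/0.6838 = 58.1 W

Q = 58.1 W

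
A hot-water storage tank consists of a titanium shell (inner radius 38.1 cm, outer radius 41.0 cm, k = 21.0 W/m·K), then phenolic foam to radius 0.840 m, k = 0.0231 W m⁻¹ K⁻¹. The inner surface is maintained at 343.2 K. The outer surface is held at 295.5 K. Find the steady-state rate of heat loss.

Series thermal resistances, inner to outer:
  R_titanium = (1/0.381 − 1/0.410)/(4πk) = 0.1856/(4π·21.0) = 7.035×10^-4 K/W
  R_phenolic foam = (1/0.410 − 1/0.840)/(4πk) = 1.249/(4π·0.0231) = 4.301 K/W
ΣR = 7.035×10^-4 + 4.301 = 4.302 K/W
Q = ΔT/ΣR = (343.2 K − 295.5 K)/4.302 = 11.1 W

Q = 11.1 W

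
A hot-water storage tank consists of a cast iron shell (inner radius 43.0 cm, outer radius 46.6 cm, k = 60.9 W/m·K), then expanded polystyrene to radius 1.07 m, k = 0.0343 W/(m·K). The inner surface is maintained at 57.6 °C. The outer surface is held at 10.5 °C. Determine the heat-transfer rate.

Q = 16.8 W

Treat each layer as a resistance in series:
  R_cast iron = (1/0.430 − 1/0.466)/(4πk) = 0.1797/(4π·60.9) = 2.348×10^-4 K/W
  R_expanded polystyrene = (1/0.466 − 1/1.07)/(4πk) = 1.211/(4π·0.0343) = 2.810 K/W
ΣR = 2.348×10^-4 + 2.810 = 2.810 K/W
Q = ΔT/ΣR = (57.6 °C − 10.5 °C)/2.810 = 16.8 W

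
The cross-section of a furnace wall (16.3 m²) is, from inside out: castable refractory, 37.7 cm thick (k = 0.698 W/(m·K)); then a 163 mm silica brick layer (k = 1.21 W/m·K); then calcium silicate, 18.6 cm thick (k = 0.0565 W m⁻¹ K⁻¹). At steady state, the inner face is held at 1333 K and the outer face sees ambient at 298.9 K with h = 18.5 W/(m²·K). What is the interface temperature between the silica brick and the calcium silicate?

T = 1159 K

Resistance network (inner→outer):
  R_castable refractory = L/(kA) = 0.377/(0.698·16.3) = 0.03314 K/W
  R_silica brick = L/(kA) = 0.163/(1.21·16.3) = 0.008264 K/W
  R_calcium silicate = L/(kA) = 0.186/(0.0565·16.3) = 0.2020 K/W
  R_conv,out = 1/(hA) = 1/(18.5·16.3) = 0.003316 K/W
ΣR = 0.03314 + 0.008264 + 0.2020 + 0.003316 = 0.2467 K/W
Q = ΔT/ΣR = (1333 K − 298.9 K)/0.2467 = 4192 W
From the inner boundary to the silica brick/calcium silicate interface, ΣR_partial = 0.04140 K/W.
T_interface = T_in − Q·ΣR_partial = 1333 K − (4192)(0.04140) = 1159 K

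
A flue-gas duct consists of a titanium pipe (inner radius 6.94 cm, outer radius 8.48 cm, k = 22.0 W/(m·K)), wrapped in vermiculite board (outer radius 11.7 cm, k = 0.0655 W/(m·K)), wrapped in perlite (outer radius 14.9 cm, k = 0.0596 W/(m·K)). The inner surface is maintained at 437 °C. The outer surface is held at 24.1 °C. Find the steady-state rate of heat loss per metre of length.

Q' = 289 W/m

Treat each layer as a resistance in series:
  R'_titanium = ln(0.0848/0.0694)/(2πk) = 0.2004/(2π·22.0) = 0.001450 m·K/W
  R'_vermiculite board = ln(0.117/0.0848)/(2πk) = 0.3219/(2π·0.0655) = 0.7821 m·K/W
  R'_perlite = ln(0.149/0.117)/(2πk) = 0.2418/(2π·0.0596) = 0.6456 m·K/W
ΣR = 0.001450 + 0.7821 + 0.6456 = 1.429 m·K/W
Q' = ΔT/ΣR = (437 °C − 24.1 °C)/1.429 = 289 W/m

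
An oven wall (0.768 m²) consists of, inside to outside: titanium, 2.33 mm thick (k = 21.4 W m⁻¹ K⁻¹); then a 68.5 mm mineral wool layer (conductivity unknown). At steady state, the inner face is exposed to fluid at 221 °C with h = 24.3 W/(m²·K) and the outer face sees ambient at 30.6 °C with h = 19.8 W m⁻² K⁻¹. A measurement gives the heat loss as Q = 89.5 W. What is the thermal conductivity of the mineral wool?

k = 0.0444 W/m·K

ΣR = ΔT/Q = |221 − 30.6|/89.5 = 2.127 K/W
Known resistances:
  R_conv,in = 1/(hA) = 1/(24.3·0.768) = 0.05358 K/W
  R_titanium = L/(kA) = 0.00233/(21.4·0.768) = 1.418×10^-4 K/W
  R_conv,out = 1/(hA) = 1/(19.8·0.768) = 0.06576 K/W
R_mineral wool = ΣR − ΣR_known = 2.127 − 0.1195 = 2.007 K/W
L/(kA) = 2.007 ⇒ k = 0.0685/(2.007·0.768) = 0.0444 W/m·K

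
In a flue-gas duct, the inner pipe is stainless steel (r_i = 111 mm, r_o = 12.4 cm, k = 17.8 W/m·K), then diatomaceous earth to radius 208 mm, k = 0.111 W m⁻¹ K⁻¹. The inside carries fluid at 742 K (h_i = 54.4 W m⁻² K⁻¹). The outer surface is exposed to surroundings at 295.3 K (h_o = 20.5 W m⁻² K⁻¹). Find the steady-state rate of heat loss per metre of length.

Series thermal resistances, inner to outer:
  R'_conv,in = 1/(2πr h) = 1/(2π·0.111·54.4) = 0.02636 m·K/W
  R'_stainless steel = ln(0.124/0.111)/(2πk) = 0.1108/(2π·17.8) = 9.903×10^-4 m·K/W
  R'_diatomaceous earth = ln(0.208/0.124)/(2πk) = 0.5173/(2π·0.111) = 0.7417 m·K/W
  R'_conv,out = 1/(2πr h) = 1/(2π·0.208·20.5) = 0.03733 m·K/W
ΣR = 0.02636 + 9.903×10^-4 + 0.7417 + 0.03733 = 0.8064 m·K/W
Q' = ΔT/ΣR = (742 K − 295.3 K)/0.8064 = 554 W/m

Q' = 554 W/m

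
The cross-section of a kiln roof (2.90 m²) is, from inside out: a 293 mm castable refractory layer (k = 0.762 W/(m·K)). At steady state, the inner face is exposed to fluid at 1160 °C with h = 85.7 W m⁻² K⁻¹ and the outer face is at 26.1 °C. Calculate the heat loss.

Series thermal resistances, inner to outer:
  R_conv,in = 1/(hA) = 1/(85.7·2.90) = 0.004024 K/W
  R_castable refractory = L/(kA) = 0.293/(0.762·2.90) = 0.1326 K/W
ΣR = 0.004024 + 0.1326 = 0.1366 K/W
Q = ΔT/ΣR = (1160 °C − 26.1 °C)/0.1366 = 8300 W

Q = 8300 W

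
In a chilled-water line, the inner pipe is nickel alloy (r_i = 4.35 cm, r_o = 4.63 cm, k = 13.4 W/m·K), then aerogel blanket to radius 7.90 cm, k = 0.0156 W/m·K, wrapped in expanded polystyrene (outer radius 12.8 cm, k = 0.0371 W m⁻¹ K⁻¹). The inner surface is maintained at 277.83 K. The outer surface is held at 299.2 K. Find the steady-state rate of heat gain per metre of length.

Q' = 2.84 W/m

Treat each layer as a resistance in series:
  R'_nickel alloy = ln(0.0463/0.0435)/(2πk) = 0.06238/(2π·13.4) = 7.409×10^-4 m·K/W
  R'_aerogel blanket = ln(0.0790/0.0463)/(2πk) = 0.5343/(2π·0.0156) = 5.451 m·K/W
  R'_expanded polystyrene = ln(0.128/0.0790)/(2πk) = 0.4826/(2π·0.0371) = 2.070 m·K/W
ΣR = 7.409×10^-4 + 5.451 + 2.070 = 7.522 m·K/W
Q' = ΔT/ΣR = (277.83 K − 299.2 K)/7.522 = -2.84 W/m
(Negative Q' ⇒ heat flows inward; heat gain = 2.84 W/m.)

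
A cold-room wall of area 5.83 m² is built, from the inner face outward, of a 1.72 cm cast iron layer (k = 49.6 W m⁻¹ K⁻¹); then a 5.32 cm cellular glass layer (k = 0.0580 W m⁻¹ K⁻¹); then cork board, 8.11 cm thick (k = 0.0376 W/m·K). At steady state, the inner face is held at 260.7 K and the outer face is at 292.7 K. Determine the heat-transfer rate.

Q = 60.7 W

Resistance network (inner→outer):
  R_cast iron = L/(kA) = 0.0172/(49.6·5.83) = 5.948×10^-5 K/W
  R_cellular glass = L/(kA) = 0.0532/(0.0580·5.83) = 0.1573 K/W
  R_cork board = L/(kA) = 0.0811/(0.0376·5.83) = 0.3700 K/W
ΣR = 5.948×10^-5 + 0.1573 + 0.3700 = 0.5274 K/W
Q = ΔT/ΣR = (260.7 K − 292.7 K)/0.5274 = -60.7 W
(Negative Q ⇒ heat flows inward; heat gain = 60.7 W.)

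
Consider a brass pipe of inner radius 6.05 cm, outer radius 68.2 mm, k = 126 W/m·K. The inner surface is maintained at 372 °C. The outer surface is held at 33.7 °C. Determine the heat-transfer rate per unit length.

Q' = 2πk·ΔT/ln(r₂/r₁) = 2π × 126 × 338.3 / ln(0.0682/0.0605) = 2.24×10^6 W/m

Q' = 2.24×10^6 W/m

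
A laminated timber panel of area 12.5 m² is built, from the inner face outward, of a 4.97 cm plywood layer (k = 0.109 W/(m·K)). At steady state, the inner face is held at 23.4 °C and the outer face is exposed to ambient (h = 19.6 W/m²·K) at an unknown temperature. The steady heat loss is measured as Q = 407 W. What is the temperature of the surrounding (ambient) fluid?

Series resistances:
  R_plywood = L/(kA) = 0.0497/(0.109·12.5) = 0.03648 K/W
  R_conv,out = 1/(hA) = 1/(19.6·12.5) = 0.004082 K/W
ΣR = 0.04056 K/W
ΔT = Q·ΣR = 407 × 0.04056 = 16.51 K
Heat flows outward, so T_out = T_in − ΔT = 23.4 − 16.51 = 6.89 °C

T_out = 6.89 °C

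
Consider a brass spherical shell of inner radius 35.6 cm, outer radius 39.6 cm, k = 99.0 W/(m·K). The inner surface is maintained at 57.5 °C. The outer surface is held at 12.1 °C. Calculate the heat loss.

Q = 4πk·ΔT/(1/r₁ − 1/r₂) = 4π × 99.0 × 45.4 / (1/0.356 − 1/0.396) = 1.99×10^5 W

Q = 1.99×10^5 W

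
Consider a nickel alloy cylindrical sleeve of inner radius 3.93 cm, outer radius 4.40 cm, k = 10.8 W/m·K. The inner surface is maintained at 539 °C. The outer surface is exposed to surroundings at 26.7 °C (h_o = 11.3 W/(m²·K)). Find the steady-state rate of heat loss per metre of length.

Treat each layer as a resistance in series:
  R'_nickel alloy = ln(0.0440/0.0393)/(2πk) = 0.1130/(2π·10.8) = 0.001665 m·K/W
  R'_conv,out = 1/(2πr h) = 1/(2π·0.0440·11.3) = 0.3201 m·K/W
ΣR = 0.001665 + 0.3201 = 0.3218 m·K/W
Q' = ΔT/ΣR = (539 °C − 26.7 °C)/0.3218 = 1590 W/m

Q' = 1590 W/m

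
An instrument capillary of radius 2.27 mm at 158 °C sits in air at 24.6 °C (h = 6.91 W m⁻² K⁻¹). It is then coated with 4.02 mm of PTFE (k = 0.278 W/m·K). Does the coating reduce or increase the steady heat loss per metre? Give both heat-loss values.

increases: 13.1 → 31.4 W/m

Critical radius for a cylinder: r_cr = k/h = 0.0402 m = 4.02 cm.
Outer radius after coating: r₂ = 0.00227 + 0.00402 = 0.00629 m.
Since r₁ < r_cr and r₂ ≤ r_cr, the coating moves toward the maximum at r_cr — heat loss rises.
Bare: R = 1/(2πr₁h) = 10.15 m·K/W; Q = 133.4/10.15 = 13.1 W/m.
Coated: R = R_cond + R_conv = 4.245 m·K/W; Q = 133.4/4.245 = 31.4 W/m.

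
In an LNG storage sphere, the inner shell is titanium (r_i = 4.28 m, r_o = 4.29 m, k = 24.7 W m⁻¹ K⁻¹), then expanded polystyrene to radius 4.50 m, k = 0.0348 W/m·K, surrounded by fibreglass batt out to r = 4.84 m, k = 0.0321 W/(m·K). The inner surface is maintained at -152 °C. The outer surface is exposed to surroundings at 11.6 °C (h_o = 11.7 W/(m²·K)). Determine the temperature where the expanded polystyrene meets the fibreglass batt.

T = -88.3 °C

Treat each layer as a resistance in series:
  R_titanium = (1/4.28 − 1/4.29)/(4πk) = 5.446×10^-4/(4π·24.7) = 1.755×10^-6 K/W
  R_expanded polystyrene = (1/4.29 − 1/4.50)/(4πk) = 0.01088/(4π·0.0348) = 0.02487 K/W
  R_fibreglass batt = (1/4.50 − 1/4.84)/(4πk) = 0.01561/(4π·0.0321) = 0.03870 K/W
  R_conv,out = 1/(4πr²h) = 1/(4π·4.84²·11.7) = 2.903×10^-4 K/W
ΣR = 1.755×10^-6 + 0.02487 + 0.03870 + 2.903×10^-4 = 0.06386 K/W
Q = ΔT/ΣR = (-152 °C − 11.6 °C)/0.06386 = -2562 W
From the inner boundary to the expanded polystyrene/fibreglass batt interface, ΣR_partial = 0.02487 K/W.
T_interface = T_in − Q·ΣR_partial = -152 °C − (-2562)(0.02487) = -88.3 °C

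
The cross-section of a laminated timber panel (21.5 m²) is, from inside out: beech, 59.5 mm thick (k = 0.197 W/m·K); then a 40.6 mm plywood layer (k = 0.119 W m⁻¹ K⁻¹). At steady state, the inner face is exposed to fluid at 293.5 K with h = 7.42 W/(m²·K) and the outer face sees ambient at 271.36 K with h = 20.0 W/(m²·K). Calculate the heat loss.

Treat each layer as a resistance in series:
  R_conv,in = 1/(hA) = 1/(7.42·21.5) = 0.006268 K/W
  R_beech = L/(kA) = 0.0595/(0.197·21.5) = 0.01405 K/W
  R_plywood = L/(kA) = 0.0406/(0.119·21.5) = 0.01587 K/W
  R_conv,out = 1/(hA) = 1/(20.0·21.5) = 0.002326 K/W
ΣR = 0.006268 + 0.01405 + 0.01587 + 0.002326 = 0.03851 K/W
Q = ΔT/ΣR = (293.5 K − 271.36 K)/0.03851 = 575 W

Q = 575 W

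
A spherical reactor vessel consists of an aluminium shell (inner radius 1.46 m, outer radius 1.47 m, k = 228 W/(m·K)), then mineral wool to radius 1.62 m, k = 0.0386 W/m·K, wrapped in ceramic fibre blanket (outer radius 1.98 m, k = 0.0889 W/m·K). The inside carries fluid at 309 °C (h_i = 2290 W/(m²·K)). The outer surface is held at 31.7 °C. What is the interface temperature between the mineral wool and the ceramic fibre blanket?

Series thermal resistances, inner to outer:
  R_conv,in = 1/(4πr²h) = 1/(4π·1.46²·2290) = 1.630×10^-5 K/W
  R_aluminium = (1/1.46 − 1/1.47)/(4πk) = 0.004659/(4π·228) = 1.626×10^-6 K/W
  R_mineral wool = (1/1.47 − 1/1.62)/(4πk) = 0.06299/(4π·0.0386) = 0.1299 K/W
  R_ceramic fibre blanket = (1/1.62 − 1/1.98)/(4πk) = 0.1122/(4π·0.0889) = 0.1005 K/W
ΣR = 1.630×10^-5 + 1.626×10^-6 + 0.1299 + 0.1005 = 0.2304 K/W
Q = ΔT/ΣR = (309 °C − 31.7 °C)/0.2304 = 1204 W
From the inner boundary to the mineral wool/ceramic fibre blanket interface, ΣR_partial = 0.1299 K/W.
T_interface = T_in − Q·ΣR_partial = 309 °C − (1204)(0.1299) = 153 °C

T = 153 °C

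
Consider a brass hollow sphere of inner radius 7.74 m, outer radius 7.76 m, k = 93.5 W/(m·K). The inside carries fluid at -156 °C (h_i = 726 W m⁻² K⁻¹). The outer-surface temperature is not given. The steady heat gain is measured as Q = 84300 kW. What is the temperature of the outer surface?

Sum the resistances:
  R_conv,in = 1/(4πr²h) = 1/(4π·7.74²·726) = 1.830×10^-6 K/W
  R_brass = (1/7.74 − 1/7.76)/(4πk) = 3.330×10^-4/(4π·93.5) = 2.834×10^-7 K/W
ΣR = 2.113×10^-6 K/W
ΔT = Q·ΣR = 8.43×10^7 × 2.113×10^-6 = 178.1 K
Heat flows inward, so T_out = T_in + ΔT = -156 + 178.1 = 22.1 °C

T_out = 22.1 °C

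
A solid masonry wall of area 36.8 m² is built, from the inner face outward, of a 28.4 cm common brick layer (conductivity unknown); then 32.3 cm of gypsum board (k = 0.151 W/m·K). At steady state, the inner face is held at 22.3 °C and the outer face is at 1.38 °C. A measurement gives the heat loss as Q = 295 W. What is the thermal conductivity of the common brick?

k = 0.603 W/m·K

ΣR = ΔT/Q = |22.3 − 1.38|/295 = 0.07092 K/W
Known resistances:
  R_gypsum board = L/(kA) = 0.323/(0.151·36.8) = 0.05813 K/W
R_common brick = ΣR − ΣR_known = 0.07092 − 0.05813 = 0.01279 K/W
L/(kA) = 0.01279 ⇒ k = 0.284/(0.01279·36.8) = 0.603 W/m·K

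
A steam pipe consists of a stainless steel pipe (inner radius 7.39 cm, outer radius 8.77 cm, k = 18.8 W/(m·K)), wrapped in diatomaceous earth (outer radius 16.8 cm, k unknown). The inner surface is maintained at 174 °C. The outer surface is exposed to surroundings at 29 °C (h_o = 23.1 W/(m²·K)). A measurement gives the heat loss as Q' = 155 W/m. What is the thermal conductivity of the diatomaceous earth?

ΣR = ΔT/Q' = |174 − 29|/155 = 0.9355 m·K/W
Known resistances:
  R'_stainless steel = ln(0.0877/0.0739)/(2πk) = 0.1712/(2π·18.8) = 0.001449 m·K/W
  R'_conv,out = 1/(2πr h) = 1/(2π·0.168·23.1) = 0.04101 m·K/W
R_diatomaceous earth = ΣR − ΣR_known = 0.9355 − 0.04246 = 0.8930 m·K/W
ln(r₂/r₁)/(2πk) = 0.8930 ⇒ k = 0.6500/(2π·0.8930) = 0.116 W/m·K

k = 0.116 W/m·K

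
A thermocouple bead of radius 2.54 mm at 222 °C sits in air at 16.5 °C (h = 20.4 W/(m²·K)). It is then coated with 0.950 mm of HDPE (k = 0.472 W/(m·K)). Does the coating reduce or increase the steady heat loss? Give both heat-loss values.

Critical radius for a sphere: r_cr = 2k/h = 0.0463 m = 4.63 cm.
Outer radius after coating: r₂ = 0.00254 + 9.50×10^-4 = 0.003490 m.
Since r₁ < r_cr and r₂ ≤ r_cr, the coating moves toward the maximum at r_cr — heat loss rises.
Bare: R = 1/(4πr₁²h) = 604.6 K/W; Q = 205.5/604.6 = 0.340 W.
Coated: R = R_cond + R_conv = 338.3 K/W; Q = 205.5/338.3 = 0.607 W.

increases: 0.340 → 0.607 W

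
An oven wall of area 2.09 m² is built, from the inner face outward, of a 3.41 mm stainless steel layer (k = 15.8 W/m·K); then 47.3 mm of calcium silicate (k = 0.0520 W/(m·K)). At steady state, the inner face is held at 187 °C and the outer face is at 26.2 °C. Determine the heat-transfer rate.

Q = 369 W

Treat each layer as a resistance in series:
  R_stainless steel = L/(kA) = 0.00341/(15.8·2.09) = 1.033×10^-4 K/W
  R_calcium silicate = L/(kA) = 0.0473/(0.0520·2.09) = 0.4352 K/W
ΣR = 1.033×10^-4 + 0.4352 = 0.4353 K/W
Q = ΔT/ΣR = (187 °C − 26.2 °C)/0.4353 = 369 W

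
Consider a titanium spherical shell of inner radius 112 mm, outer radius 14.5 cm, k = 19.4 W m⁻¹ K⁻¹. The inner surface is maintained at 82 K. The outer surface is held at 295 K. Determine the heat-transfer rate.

Q = 4πk·ΔT/(1/r₁ − 1/r₂) = 4π × 19.4 × 213 / (1/0.112 − 1/0.145) = 25600 W

Q = 25600 W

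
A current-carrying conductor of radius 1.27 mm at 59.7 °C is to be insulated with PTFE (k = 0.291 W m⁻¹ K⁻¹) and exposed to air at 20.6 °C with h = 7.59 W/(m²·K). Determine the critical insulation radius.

r_cr = 3.83 cm

For a cylinder, r_cr = k_ins/h = 0.291/7.59 = 0.0383 m = 3.83 cm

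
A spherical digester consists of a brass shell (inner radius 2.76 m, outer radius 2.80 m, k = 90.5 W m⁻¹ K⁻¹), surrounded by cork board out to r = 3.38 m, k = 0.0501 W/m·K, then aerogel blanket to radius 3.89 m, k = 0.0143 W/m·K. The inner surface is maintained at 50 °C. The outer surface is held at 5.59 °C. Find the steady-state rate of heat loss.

Series thermal resistances, inner to outer:
  R_brass = (1/2.76 − 1/2.80)/(4πk) = 0.005176/(4π·90.5) = 4.551×10^-6 K/W
  R_cork board = (1/2.80 − 1/3.38)/(4πk) = 0.06128/(4π·0.0501) = 0.09734 K/W
  R_aerogel blanket = (1/3.38 − 1/3.89)/(4πk) = 0.03879/(4π·0.0143) = 0.2159 K/W
ΣR = 4.551×10^-6 + 0.09734 + 0.2159 = 0.3132 K/W
Q = ΔT/ΣR = (50 °C − 5.59 °C)/0.3132 = 142 W

Q = 142 W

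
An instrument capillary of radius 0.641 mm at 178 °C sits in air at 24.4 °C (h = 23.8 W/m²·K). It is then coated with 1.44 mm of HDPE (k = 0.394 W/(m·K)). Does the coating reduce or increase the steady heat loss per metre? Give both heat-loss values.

increases: 14.7 → 41.6 W/m

Critical radius for a cylinder: r_cr = k/h = 0.0166 m = 1.66 cm.
Outer radius after coating: r₂ = 6.41×10^-4 + 0.00144 = 0.002081 m.
Since r₁ < r_cr and r₂ ≤ r_cr, the coating moves toward the maximum at r_cr — heat loss rises.
Bare: R = 1/(2πr₁h) = 10.43 m·K/W; Q = 153.6/10.43 = 14.7 W/m.
Coated: R = R_cond + R_conv = 3.689 m·K/W; Q = 153.6/3.689 = 41.6 W/m.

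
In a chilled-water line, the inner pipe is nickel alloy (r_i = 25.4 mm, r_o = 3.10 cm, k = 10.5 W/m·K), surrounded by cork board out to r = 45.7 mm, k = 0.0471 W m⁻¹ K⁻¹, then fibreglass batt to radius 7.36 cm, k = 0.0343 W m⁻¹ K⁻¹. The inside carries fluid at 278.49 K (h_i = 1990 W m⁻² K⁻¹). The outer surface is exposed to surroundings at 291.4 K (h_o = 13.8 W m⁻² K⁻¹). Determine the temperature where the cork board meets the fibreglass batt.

Resistance network (inner→outer):
  R'_conv,in = 1/(2πr h) = 1/(2π·0.0254·1990) = 0.003149 m·K/W
  R'_nickel alloy = ln(0.0310/0.0254)/(2πk) = 0.1992/(2π·10.5) = 0.003020 m·K/W
  R'_cork board = ln(0.0457/0.0310)/(2πk) = 0.3881/(2π·0.0471) = 1.311 m·K/W
  R'_fibreglass batt = ln(0.0736/0.0457)/(2πk) = 0.4765/(2π·0.0343) = 2.211 m·K/W
  R'_conv,out = 1/(2πr h) = 1/(2π·0.0736·13.8) = 0.1567 m·K/W
ΣR = 0.003149 + 0.003020 + 1.311 + 2.211 + 0.1567 = 3.685 m·K/W
Q' = ΔT/ΣR = (278.49 K − 291.4 K)/3.685 = -3.503 W/m
From the inner boundary to the cork board/fibreglass batt interface, ΣR_partial = 1.317 m·K/W.
T_interface = T_in − Q'·ΣR_partial = 278.49 K − (-3.503)(1.317) = 283.1 K

T = 283.1 K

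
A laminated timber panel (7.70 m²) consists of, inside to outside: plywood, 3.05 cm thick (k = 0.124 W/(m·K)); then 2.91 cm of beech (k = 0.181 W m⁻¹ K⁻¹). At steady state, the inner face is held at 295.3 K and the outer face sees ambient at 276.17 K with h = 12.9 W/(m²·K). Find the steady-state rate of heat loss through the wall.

Resistance network (inner→outer):
  R_plywood = L/(kA) = 0.0305/(0.124·7.70) = 0.03194 K/W
  R_beech = L/(kA) = 0.0291/(0.181·7.70) = 0.02088 K/W
  R_conv,out = 1/(hA) = 1/(12.9·7.70) = 0.01007 K/W
ΣR = 0.03194 + 0.02088 + 0.01007 = 0.06289 K/W
Q = ΔT/ΣR = (295.3 K − 276.17 K)/0.06289 = 304 W

Q = 304 W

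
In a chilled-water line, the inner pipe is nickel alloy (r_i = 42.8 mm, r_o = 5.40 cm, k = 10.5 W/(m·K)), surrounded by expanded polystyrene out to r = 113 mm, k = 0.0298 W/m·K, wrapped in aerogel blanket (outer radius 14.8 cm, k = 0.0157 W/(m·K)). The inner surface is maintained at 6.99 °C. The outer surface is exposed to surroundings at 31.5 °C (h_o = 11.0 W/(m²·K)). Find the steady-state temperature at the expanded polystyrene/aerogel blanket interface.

T = 21.3 °C

Resistance network (inner→outer):
  R'_nickel alloy = ln(0.0540/0.0428)/(2πk) = 0.2324/(2π·10.5) = 0.003523 m·K/W
  R'_expanded polystyrene = ln(0.113/0.0540)/(2πk) = 0.7384/(2π·0.0298) = 3.944 m·K/W
  R'_aerogel blanket = ln(0.148/0.113)/(2πk) = 0.2698/(2π·0.0157) = 2.735 m·K/W
  R'_conv,out = 1/(2πr h) = 1/(2π·0.148·11.0) = 0.09776 m·K/W
ΣR = 0.003523 + 3.944 + 2.735 + 0.09776 = 6.780 m·K/W
Q' = ΔT/ΣR = (6.99 °C − 31.5 °C)/6.780 = -3.615 W/m
From the inner boundary to the expanded polystyrene/aerogel blanket interface, ΣR_partial = 3.948 m·K/W.
T_interface = T_in − Q'·ΣR_partial = 6.99 °C − (-3.615)(3.948) = 21.3 °C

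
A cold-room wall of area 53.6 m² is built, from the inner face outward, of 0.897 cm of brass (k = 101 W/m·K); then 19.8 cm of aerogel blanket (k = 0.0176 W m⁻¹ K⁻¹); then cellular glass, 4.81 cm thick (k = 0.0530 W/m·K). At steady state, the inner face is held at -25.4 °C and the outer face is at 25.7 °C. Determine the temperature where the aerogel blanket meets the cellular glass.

T = 21.9 °C

Resistance network (inner→outer):
  R_brass = L/(kA) = 0.00897/(101·53.6) = 1.657×10^-6 K/W
  R_aerogel blanket = L/(kA) = 0.198/(0.0176·53.6) = 0.2099 K/W
  R_cellular glass = L/(kA) = 0.0481/(0.0530·53.6) = 0.01693 K/W
ΣR = 1.657×10^-6 + 0.2099 + 0.01693 = 0.2268 K/W
Q = ΔT/ΣR = (-25.4 °C − 25.7 °C)/0.2268 = -225.3 W
From the inner boundary to the aerogel blanket/cellular glass interface, ΣR_partial = 0.2099 K/W.
T_interface = T_in − Q·ΣR_partial = -25.4 °C − (-225.3)(0.2099) = 21.9 °C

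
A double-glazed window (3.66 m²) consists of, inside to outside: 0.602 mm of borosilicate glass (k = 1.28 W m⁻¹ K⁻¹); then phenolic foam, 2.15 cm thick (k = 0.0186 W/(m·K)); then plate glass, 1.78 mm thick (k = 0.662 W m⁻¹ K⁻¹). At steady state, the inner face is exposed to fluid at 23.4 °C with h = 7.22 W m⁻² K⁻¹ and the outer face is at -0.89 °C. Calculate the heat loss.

Series thermal resistances, inner to outer:
  R_conv,in = 1/(hA) = 1/(7.22·3.66) = 0.03784 K/W
  R_borosilicate glass = L/(kA) = 6.02×10^-4/(1.28·3.66) = 1.285×10^-4 K/W
  R_phenolic foam = L/(kA) = 0.0215/(0.0186·3.66) = 0.3158 K/W
  R_plate glass = L/(kA) = 0.00178/(0.662·3.66) = 7.347×10^-4 K/W
ΣR = 0.03784 + 1.285×10^-4 + 0.3158 + 7.347×10^-4 = 0.3545 K/W
Q = ΔT/ΣR = (23.4 °C − -0.89 °C)/0.3545 = 68.5 W

Q = 68.5 W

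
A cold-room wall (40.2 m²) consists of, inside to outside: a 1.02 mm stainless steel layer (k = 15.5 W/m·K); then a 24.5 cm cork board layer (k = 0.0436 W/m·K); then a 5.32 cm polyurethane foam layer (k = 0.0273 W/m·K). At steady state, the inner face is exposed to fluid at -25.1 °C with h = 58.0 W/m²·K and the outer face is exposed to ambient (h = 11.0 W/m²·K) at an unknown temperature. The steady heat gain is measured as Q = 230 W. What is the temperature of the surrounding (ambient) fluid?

T_out = 18.8 °C

Series resistances:
  R_conv,in = 1/(hA) = 1/(58.0·40.2) = 4.289×10^-4 K/W
  R_stainless steel = L/(kA) = 0.00102/(15.5·40.2) = 1.637×10^-6 K/W
  R_cork board = L/(kA) = 0.245/(0.0436·40.2) = 0.1398 K/W
  R_polyurethane foam = L/(kA) = 0.0532/(0.0273·40.2) = 0.04848 K/W
  R_conv,out = 1/(hA) = 1/(11.0·40.2) = 0.002261 K/W
ΣR = 0.1910 K/W
ΔT = Q·ΣR = 230 × 0.1910 = 43.93 K
Heat flows inward, so T_out = T_in + ΔT = -25.1 + 43.93 = 18.8 °C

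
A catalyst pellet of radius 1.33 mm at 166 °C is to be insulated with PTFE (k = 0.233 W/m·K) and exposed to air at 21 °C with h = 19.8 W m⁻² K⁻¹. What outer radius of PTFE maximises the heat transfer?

For a sphere, r_cr = 2k_ins/h = 2·0.233/19.8 = 0.0235 m = 2.35 cm

r_cr = 2.35 cm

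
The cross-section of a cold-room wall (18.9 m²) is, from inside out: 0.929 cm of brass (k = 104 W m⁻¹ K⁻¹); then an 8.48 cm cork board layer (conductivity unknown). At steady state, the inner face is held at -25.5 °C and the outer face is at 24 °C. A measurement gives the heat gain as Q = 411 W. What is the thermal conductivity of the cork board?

ΣR = ΔT/Q = |-25.5 − 24|/411 = 0.1204 K/W
Known resistances:
  R_brass = L/(kA) = 0.00929/(104·18.9) = 4.726×10^-6 K/W
R_cork board = ΣR − ΣR_known = 0.1204 − 4.726×10^-6 = 0.1204 K/W
L/(kA) = 0.1204 ⇒ k = 0.0848/(0.1204·18.9) = 0.0373 W/m·K

k = 0.0373 W/m·K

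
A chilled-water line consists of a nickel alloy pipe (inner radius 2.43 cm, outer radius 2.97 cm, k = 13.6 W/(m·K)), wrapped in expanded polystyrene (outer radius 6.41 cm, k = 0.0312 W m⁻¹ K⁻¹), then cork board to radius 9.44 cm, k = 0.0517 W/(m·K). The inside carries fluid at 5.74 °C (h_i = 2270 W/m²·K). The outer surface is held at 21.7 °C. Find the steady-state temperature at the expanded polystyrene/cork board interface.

T = 18.0 °C

Series thermal resistances, inner to outer:
  R'_conv,in = 1/(2πr h) = 1/(2π·0.0243·2270) = 0.002885 m·K/W
  R'_nickel alloy = ln(0.0297/0.0243)/(2πk) = 0.2007/(2π·13.6) = 0.002348 m·K/W
  R'_expanded polystyrene = ln(0.0641/0.0297)/(2πk) = 0.7693/(2π·0.0312) = 3.924 m·K/W
  R'_cork board = ln(0.0944/0.0641)/(2πk) = 0.3871/(2π·0.0517) = 1.192 m·K/W
ΣR = 0.002885 + 0.002348 + 3.924 + 1.192 = 5.121 m·K/W
Q' = ΔT/ΣR = (5.74 °C − 21.7 °C)/5.121 = -3.117 W/m
From the inner boundary to the expanded polystyrene/cork board interface, ΣR_partial = 3.929 m·K/W.
T_interface = T_in − Q'·ΣR_partial = 5.74 °C − (-3.117)(3.929) = 18.0 °C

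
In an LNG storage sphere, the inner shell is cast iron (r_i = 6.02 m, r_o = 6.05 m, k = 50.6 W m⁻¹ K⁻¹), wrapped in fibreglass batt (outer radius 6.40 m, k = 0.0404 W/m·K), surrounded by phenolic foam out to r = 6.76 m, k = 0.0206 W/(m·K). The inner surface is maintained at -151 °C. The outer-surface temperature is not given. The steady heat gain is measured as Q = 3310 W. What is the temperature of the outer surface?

Sum the resistances:
  R_cast iron = (1/6.02 − 1/6.05)/(4πk) = 8.237×10^-4/(4π·50.6) = 1.295×10^-6 K/W
  R_fibreglass batt = (1/6.05 − 1/6.40)/(4πk) = 0.009039/(4π·0.0404) = 0.01780 K/W
  R_phenolic foam = (1/6.40 − 1/6.76)/(4πk) = 0.008321/(4π·0.0206) = 0.03214 K/W
ΣR = 0.04995 K/W
ΔT = Q·ΣR = 3310 × 0.04995 = 165.3 K
Heat flows inward, so T_out = T_in + ΔT = -151 + 165.3 = 14.3 °C

T_out = 14.3 °C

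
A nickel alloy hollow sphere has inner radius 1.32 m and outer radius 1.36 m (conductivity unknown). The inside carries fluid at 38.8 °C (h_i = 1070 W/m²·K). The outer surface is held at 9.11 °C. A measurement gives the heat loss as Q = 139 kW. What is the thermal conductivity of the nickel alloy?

k = 10.4 W/m·K

ΣR = ΔT/Q = |38.8 − 9.11|/1.39×10^5 = 2.136×10^-4 K/W
Known resistances:
  R_conv,in = 1/(4πr²h) = 1/(4π·1.32²·1070) = 4.268×10^-5 K/W
R_nickel alloy = ΣR − ΣR_known = 2.136×10^-4 − 4.268×10^-5 = 1.709×10^-4 K/W
(1/r₁−1/r₂)/(4πk) = 1.709×10^-4 ⇒ k = 0.02228/(4π·1.709×10^-4) = 10.4 W/m·K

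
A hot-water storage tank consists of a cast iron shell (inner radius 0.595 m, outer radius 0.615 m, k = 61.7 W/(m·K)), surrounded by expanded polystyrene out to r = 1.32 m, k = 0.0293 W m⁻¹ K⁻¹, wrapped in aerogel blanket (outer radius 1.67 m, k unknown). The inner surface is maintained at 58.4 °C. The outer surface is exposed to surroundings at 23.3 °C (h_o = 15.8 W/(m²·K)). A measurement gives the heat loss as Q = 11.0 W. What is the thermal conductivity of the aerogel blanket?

k = 0.0152 W/m·K

ΣR = ΔT/Q = |58.4 − 23.3|/11.0 = 3.191 K/W
Known resistances:
  R_cast iron = (1/0.595 − 1/0.615)/(4πk) = 0.05466/(4π·61.7) = 7.049×10^-5 K/W
  R_expanded polystyrene = (1/0.615 − 1/1.32)/(4πk) = 0.8684/(4π·0.0293) = 2.359 K/W
  R_conv,out = 1/(4πr²h) = 1/(4π·1.67²·15.8) = 0.001806 K/W
R_aerogel blanket = ΣR − ΣR_known = 3.191 − 2.361 = 0.8300 K/W
(1/r₁−1/r₂)/(4πk) = 0.8300 ⇒ k = 0.1588/(4π·0.8300) = 0.0152 W/m·K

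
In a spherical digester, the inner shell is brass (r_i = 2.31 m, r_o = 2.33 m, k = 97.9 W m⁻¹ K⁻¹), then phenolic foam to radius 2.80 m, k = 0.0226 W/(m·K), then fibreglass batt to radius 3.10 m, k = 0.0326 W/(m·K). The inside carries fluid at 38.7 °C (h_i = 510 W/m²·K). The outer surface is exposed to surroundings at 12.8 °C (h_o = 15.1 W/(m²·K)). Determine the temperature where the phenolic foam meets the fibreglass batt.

T = 19.3 °C

Series thermal resistances, inner to outer:
  R_conv,in = 1/(4πr²h) = 1/(4π·2.31²·510) = 2.924×10^-5 K/W
  R_brass = (1/2.31 − 1/2.33)/(4πk) = 0.003716/(4π·97.9) = 3.020×10^-6 K/W
  R_phenolic foam = (1/2.33 − 1/2.80)/(4πk) = 0.07204/(4π·0.0226) = 0.2537 K/W
  R_fibreglass batt = (1/2.80 − 1/3.10)/(4πk) = 0.03456/(4π·0.0326) = 0.08437 K/W
  R_conv,out = 1/(4πr²h) = 1/(4π·3.10²·15.1) = 5.484×10^-4 K/W
ΣR = 2.924×10^-5 + 3.020×10^-6 + 0.2537 + 0.08437 + 5.484×10^-4 = 0.3387 K/W
Q = ΔT/ΣR = (38.7 °C − 12.8 °C)/0.3387 = 76.47 W
From the inner boundary to the phenolic foam/fibreglass batt interface, ΣR_partial = 0.2537 K/W.
T_interface = T_in − Q·ΣR_partial = 38.7 °C − (76.47)(0.2537) = 19.3 °C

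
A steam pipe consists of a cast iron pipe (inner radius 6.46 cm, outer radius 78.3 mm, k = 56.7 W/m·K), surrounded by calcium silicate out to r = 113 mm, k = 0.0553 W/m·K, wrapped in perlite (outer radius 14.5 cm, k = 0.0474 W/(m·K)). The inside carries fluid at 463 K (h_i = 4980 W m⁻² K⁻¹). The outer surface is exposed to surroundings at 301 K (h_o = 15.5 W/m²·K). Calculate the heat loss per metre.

Treat each layer as a resistance in series:
  R'_conv,in = 1/(2πr h) = 1/(2π·0.0646·4980) = 4.947×10^-4 m·K/W
  R'_cast iron = ln(0.0783/0.0646)/(2πk) = 0.1923/(2π·56.7) = 5.399×10^-4 m·K/W
  R'_calcium silicate = ln(0.113/0.0783)/(2πk) = 0.3668/(2π·0.0553) = 1.056 m·K/W
  R'_perlite = ln(0.145/0.113)/(2πk) = 0.2493/(2π·0.0474) = 0.8372 m·K/W
  R'_conv,out = 1/(2πr h) = 1/(2π·0.145·15.5) = 0.07081 m·K/W
ΣR = 4.947×10^-4 + 5.399×10^-4 + 1.056 + 0.8372 + 0.07081 = 1.965 m·K/W
Q' = ΔT/ΣR = (463 K − 301 K)/1.965 = 82.4 W/m

Q' = 82.4 W/m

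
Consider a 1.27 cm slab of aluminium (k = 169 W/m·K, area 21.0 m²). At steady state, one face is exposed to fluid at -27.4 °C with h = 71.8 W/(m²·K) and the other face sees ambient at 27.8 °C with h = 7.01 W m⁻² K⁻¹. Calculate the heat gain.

Series thermal resistances, inner to outer:
  R_conv,in = 1/(hA) = 1/(71.8·21.0) = 6.632×10^-4 K/W
  R_aluminium = L/(kA) = 0.0127/(169·21.0) = 3.578×10^-6 K/W
  R_conv,out = 1/(hA) = 1/(7.01·21.0) = 0.006793 K/W
ΣR = 6.632×10^-4 + 3.578×10^-6 + 0.006793 = 0.007460 K/W
Q = ΔT/ΣR = (-27.4 °C − 27.8 °C)/0.007460 = -7400 W
(Negative Q ⇒ heat flows inward; heat gain = 7400 W.)

Q = 7.40 kW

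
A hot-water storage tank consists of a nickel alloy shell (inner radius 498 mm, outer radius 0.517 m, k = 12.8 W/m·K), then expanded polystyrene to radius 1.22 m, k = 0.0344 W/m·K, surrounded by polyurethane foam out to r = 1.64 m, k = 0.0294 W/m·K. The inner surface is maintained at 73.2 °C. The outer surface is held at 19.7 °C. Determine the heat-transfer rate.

Q = 17.0 W

Resistance network (inner→outer):
  R_nickel alloy = (1/0.498 − 1/0.517)/(4πk) = 0.07380/(4π·12.8) = 4.588×10^-4 K/W
  R_expanded polystyrene = (1/0.517 − 1/1.22)/(4πk) = 1.115/(4π·0.0344) = 2.578 K/W
  R_polyurethane foam = (1/1.22 − 1/1.64)/(4πk) = 0.2099/(4π·0.0294) = 0.5682 K/W
ΣR = 4.588×10^-4 + 2.578 + 0.5682 = 3.147 K/W
Q = ΔT/ΣR = (73.2 °C − 19.7 °C)/3.147 = 17.0 W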